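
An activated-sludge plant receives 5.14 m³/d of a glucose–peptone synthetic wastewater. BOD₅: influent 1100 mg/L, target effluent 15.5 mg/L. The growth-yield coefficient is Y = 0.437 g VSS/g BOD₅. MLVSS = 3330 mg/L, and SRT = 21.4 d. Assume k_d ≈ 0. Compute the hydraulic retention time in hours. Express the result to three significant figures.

V·X = Y·Q·ΔS·θ_c gives V = 0.437 × 5.14 × (1100 − 15.5) × 21.4 / 3330 = 15.65 m³.
τ = V/Q = 15.65/5.14 = 3.046 d, or 73.10 h.

τ ≈ 73.1 h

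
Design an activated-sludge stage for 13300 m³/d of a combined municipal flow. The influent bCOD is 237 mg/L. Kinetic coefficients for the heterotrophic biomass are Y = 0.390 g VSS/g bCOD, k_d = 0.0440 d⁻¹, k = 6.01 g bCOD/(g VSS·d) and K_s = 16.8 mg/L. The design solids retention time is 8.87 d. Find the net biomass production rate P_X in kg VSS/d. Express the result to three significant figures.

Effluent substrate depends only on kinetics and SRT: S = K_s(1 + k_d θ_c) / [θ_c(Yk − k_d) − 1] = 16.8 × (1 + 0.0440 × 8.87) / [8.87 × (0.390 × 6.01 − 0.0440) − 1] = 23.36 / 19.40 = 1.204 mg/L.
Y_obs = Y / (1 + k_d θ_c) = 0.390 / (1 + 0.0440 × 8.87) = 0.390 / 1.390 = 0.2805.
Substrate removed = Q·(S₀ − S) = 13300 m³/d × (237 − 1.20) g/m³ = 3.14×10^6 g/d = 3136 kg/d.
So the net sludge growth is P_X = 0.2805 × 3136 = 879.7 kg VSS/d.

P_X ≈ 880 kg VSS/d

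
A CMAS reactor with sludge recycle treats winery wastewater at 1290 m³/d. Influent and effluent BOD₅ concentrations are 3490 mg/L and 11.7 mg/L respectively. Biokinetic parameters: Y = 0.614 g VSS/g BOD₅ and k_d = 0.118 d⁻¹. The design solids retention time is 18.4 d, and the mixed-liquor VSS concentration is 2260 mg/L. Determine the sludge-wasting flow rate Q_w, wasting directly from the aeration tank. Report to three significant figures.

Rearranging the biomass balance for a CMAS with decay, V = Y·Q·ΔS·θ_c / [X·(1+k_d θ_c)] = 0.614 × 1290 × (3490 − 11.7) × 18.4 / [2260 × (1 + 0.118 × 18.4)] = 5.07×10^7 / 7167 = 7073 m³.
With mixed-liquor wasting, θ_c = V/Q_w, so Q_w = V/θ_c = 7073/18.4 = 384.4 m³/d.

Q_w ≈ 384 m³/d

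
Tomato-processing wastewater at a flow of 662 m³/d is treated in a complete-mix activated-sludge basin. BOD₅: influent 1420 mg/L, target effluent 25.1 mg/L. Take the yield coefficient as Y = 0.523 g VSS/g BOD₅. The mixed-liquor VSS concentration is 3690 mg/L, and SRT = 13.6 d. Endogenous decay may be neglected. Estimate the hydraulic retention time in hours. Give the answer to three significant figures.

Biomass mass balance (decay neglected): V·X = Y·Q·(S₀ − S)·θ_c, so V = 0.523 × 662 × (1420 − 25.1) × 13.6 / 3690 = 1780 m³.
τ = V/Q = 1780/662 = 2.689 d, or 64.53 h.

τ ≈ 64.5 h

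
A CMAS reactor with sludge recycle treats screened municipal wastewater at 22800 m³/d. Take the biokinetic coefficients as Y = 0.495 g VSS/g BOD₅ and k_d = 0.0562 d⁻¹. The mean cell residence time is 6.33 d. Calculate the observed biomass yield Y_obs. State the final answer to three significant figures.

Y_obs ≈ 0.365 g VSS/g BOD₅

Correct the yield for decay: Y_obs = Y/(1 + k_d θ_c) = 0.495 / (1 + 0.0562 × 6.33) = 0.495 / 1.356 = 0.3651.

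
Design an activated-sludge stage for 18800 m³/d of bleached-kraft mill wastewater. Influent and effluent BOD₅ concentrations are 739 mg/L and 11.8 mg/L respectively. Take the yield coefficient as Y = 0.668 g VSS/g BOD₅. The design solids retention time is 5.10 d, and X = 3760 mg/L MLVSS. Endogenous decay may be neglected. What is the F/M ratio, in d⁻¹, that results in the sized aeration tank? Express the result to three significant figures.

F/M ≈ 0.298 d⁻¹

With k_d = 0 the design equation reduces to V = Y Q (S₀−S) θ_c / X = 0.668 × 18800 × (739 − 11.8) × 5.10 / 3760 = 12387 m³.
F/M = applied load / biomass = Q·S₀/(V·X) = 18800 × 739 / (12387 × 3760) = 0.2983 d⁻¹.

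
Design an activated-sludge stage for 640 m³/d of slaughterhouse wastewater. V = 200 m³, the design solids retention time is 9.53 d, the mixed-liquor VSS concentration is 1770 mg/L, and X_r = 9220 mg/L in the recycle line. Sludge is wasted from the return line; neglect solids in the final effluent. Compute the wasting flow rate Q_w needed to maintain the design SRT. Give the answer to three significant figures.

Wasting from the return line (neglecting effluent solids): Q_w = V·X / (θ_c·X_r) = 200.0 × 1770 / (9.53 × 9220) = 4.029 m³/d.

Q_w ≈ 4.03 m³/d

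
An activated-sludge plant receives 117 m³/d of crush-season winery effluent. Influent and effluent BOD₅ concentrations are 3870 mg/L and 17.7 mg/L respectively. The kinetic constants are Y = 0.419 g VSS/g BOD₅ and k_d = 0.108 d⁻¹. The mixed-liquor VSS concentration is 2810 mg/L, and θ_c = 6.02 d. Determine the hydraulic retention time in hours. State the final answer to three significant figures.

Rearranging the biomass balance for a CMAS with decay, V = Y·Q·ΔS·θ_c / [X·(1+k_d θ_c)] = 0.419 × 117 × (3870 − 17.7) × 6.02 / [2810 × (1 + 0.108 × 6.02)] = 1.14×10^6 / 4637 = 245.2 m³.
τ = V/Q = 245.2/117 = 2.096 d, or 50.29 h.

τ ≈ 50.3 h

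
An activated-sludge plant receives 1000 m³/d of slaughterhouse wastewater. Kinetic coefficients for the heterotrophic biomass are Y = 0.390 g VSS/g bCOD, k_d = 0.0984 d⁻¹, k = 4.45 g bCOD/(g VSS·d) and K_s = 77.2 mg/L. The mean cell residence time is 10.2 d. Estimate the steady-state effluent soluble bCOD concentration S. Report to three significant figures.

Effluent substrate depends only on kinetics and SRT: S = K_s(1 + k_d θ_c) / [θ_c(Yk − k_d) − 1] = 77.2 × (1 + 0.0984 × 10.2) / [10.2 × (0.390 × 4.45 − 0.0984) − 1] = 154.7 / 15.70 = 9.853 mg/L.

S ≈ 9.85 mg/L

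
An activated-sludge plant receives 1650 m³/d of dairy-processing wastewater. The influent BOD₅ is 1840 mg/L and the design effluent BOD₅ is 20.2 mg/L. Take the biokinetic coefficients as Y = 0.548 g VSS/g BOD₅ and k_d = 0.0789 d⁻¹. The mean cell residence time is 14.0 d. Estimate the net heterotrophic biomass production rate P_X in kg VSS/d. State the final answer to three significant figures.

The observed yield is Y_obs = Y/(1 + k_d·θ_c) = 0.548 / (1 + 0.0789 × 14.0) = 0.548 / 2.105 = 0.2604 g VSS per g BOD₅ removed.
Mass of BOD₅ removed per day: Q(S₀ − S) = 1650 × 1820 g/m³ = 3003 kg/d.
Net biomass production P_X = Y_obs × Q·(S₀ − S) = 0.2604 × 3003 = 781.8 kg VSS/d.

P_X ≈ 782 kg VSS/d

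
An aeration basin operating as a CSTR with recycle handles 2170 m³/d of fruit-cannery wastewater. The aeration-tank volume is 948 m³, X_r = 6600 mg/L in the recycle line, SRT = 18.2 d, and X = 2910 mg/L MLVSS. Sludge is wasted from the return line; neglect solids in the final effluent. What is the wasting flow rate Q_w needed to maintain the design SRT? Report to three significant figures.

Wasting from the return line (neglecting effluent solids): Q_w = V·X / (θ_c·X_r) = 948.0 × 2910 / (18.2 × 6600) = 22.97 m³/d.

Q_w ≈ 23.0 m³/d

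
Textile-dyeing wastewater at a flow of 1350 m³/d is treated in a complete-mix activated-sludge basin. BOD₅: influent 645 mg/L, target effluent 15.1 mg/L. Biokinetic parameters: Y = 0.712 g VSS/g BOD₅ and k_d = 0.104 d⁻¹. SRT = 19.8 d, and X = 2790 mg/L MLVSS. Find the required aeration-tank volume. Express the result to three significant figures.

V ≈ 1400 m³

Rearranging the biomass balance for a CMAS with decay, V = Y·Q·ΔS·θ_c / [X·(1+k_d θ_c)] = 0.712 × 1350 × (645 − 15.1) × 19.8 / [2790 × (1 + 0.104 × 19.8)] = 1.2×10^7 / 8535 = 1405 m³.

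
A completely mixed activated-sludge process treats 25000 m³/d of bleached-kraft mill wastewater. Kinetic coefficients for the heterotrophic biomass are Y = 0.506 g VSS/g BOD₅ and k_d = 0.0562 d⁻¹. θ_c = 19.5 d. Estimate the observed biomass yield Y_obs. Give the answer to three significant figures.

Observed yield with endogenous decay: Y_obs = Y / (1 + k_d·θ_c) = 0.506 / (1 + 0.0562 × 19.5) = 0.506 / 2.096 = 0.2414 g VSS/g BOD₅.

Y_obs ≈ 0.241 g VSS/g BOD₅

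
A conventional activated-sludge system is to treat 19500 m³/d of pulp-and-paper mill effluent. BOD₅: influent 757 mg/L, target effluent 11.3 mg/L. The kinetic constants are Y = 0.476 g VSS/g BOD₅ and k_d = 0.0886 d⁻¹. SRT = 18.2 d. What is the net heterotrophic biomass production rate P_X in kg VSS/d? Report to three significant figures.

P_X ≈ 2650 kg VSS/d

Observed yield with endogenous decay: Y_obs = Y / (1 + k_d·θ_c) = 0.476 / (1 + 0.0886 × 18.2) = 0.476 / 2.613 = 0.1822 g VSS/g BOD₅.
Substrate removed = Q·(S₀ − S) = 19500 m³/d × (757 − 11.3) g/m³ = 1.45×10^7 g/d = 14541 kg/d.
Net biomass production P_X = Y_obs × Q·(S₀ − S) = 0.1822 × 14541 = 2649 kg VSS/d.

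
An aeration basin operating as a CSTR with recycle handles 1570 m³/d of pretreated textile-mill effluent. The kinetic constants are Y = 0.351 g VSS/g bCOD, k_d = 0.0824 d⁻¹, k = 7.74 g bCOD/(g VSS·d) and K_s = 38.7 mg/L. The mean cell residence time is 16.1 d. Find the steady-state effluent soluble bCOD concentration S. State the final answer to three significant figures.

Effluent substrate depends only on kinetics and SRT: S = K_s(1 + k_d θ_c) / [θ_c(Yk − k_d) − 1] = 38.7 × (1 + 0.0824 × 16.1) / [16.1 × (0.351 × 7.74 − 0.0824) − 1] = 90.04 / 41.41 = 2.174 mg/L.

S ≈ 2.17 mg/L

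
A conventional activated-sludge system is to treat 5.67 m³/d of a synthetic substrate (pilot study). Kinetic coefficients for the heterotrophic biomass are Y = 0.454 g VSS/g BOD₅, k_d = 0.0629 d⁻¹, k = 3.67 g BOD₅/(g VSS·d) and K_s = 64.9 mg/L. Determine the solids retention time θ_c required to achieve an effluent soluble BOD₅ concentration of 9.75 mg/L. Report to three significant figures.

θ_c ≈ 6.46 d

From 1/θ_c = Y·k·S/(K_s + S) − k_d: Y·k·S/(K_s+S) = 0.454 × 3.67 × 9.75 / (64.9 + 9.75) = 0.2176 d⁻¹.
θ_c = 1/(μ − k_d) = 1/(0.2176 − 0.0629) = 1/0.1547 = 6.463 d.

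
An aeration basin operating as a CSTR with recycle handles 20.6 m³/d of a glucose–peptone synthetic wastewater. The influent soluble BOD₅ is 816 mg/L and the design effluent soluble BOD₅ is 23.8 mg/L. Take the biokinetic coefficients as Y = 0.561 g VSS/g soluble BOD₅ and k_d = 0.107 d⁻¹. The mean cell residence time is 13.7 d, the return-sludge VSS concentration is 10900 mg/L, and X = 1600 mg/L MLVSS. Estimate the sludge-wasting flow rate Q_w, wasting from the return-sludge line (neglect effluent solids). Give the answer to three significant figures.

Q_w ≈ 0.341 m³/d

From the SRT design equation V = Y Q (S₀−S) θ_c / [X (1 + k_d θ_c)] = 0.561 × 20.6 × (816 − 23.8) × 13.7 / [1600 × (1 + 0.107 × 13.7)] = 1.25×10^5 / 3945 = 31.79 m³.
θ_c = V·X/(Q_w·X_r) when wasting from the recycle, so Q_w = V·X/(θ_c·X_r) = 31.79 × 1600 / (13.7 × 10900) = 0.3406 m³/d.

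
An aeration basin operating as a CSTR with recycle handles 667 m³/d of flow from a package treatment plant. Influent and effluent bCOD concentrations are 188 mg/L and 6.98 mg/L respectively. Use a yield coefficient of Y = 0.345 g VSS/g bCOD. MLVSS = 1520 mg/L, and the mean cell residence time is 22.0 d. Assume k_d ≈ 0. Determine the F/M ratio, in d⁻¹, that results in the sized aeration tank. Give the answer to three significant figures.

Biomass mass balance (decay neglected): V·X = Y·Q·(S₀ − S)·θ_c, so V = 0.345 × 667 × (188 − 6.98) × 22.0 / 1520 = 602.9 m³.
Food-to-microorganism ratio F/M = Q S₀ / (V X) = 667 × 188 / (602.9 × 1520) = 0.1368 d⁻¹.

F/M ≈ 0.137 d⁻¹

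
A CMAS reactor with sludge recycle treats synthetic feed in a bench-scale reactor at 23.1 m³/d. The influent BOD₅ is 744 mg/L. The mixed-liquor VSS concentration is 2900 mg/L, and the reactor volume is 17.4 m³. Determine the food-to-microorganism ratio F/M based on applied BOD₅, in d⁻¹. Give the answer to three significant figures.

Food-to-microorganism ratio F/M = Q S₀ / (V X) = 23.1 × 744 / (17.40 × 2900) = 0.3406 d⁻¹.

F/M ≈ 0.341 d⁻¹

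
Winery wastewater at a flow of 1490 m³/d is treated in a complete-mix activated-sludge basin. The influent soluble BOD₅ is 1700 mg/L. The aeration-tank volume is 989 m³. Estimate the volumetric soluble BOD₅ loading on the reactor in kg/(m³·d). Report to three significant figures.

L_v ≈ 2.56 kg soluble BOD₅/(m³·d)

Applied soluble BOD₅ load per unit volume = Q·S₀/V = (1490 × 1700/1000)/989.0 = 2.561 kg soluble BOD₅·m⁻³·d⁻¹.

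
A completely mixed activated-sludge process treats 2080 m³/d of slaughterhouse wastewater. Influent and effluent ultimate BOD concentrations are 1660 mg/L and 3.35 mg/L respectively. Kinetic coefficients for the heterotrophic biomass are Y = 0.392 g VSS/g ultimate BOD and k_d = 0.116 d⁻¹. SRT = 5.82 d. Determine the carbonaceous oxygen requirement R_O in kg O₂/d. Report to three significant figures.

R_O ≈ 2300 kg O₂/d

The observed yield is Y_obs = Y/(1 + k_d·θ_c) = 0.392 / (1 + 0.116 × 5.82) = 0.392 / 1.675 = 0.2340 g VSS per g ultimate BOD removed.
Mass of ultimate BOD removed per day: Q(S₀ − S) = 2080 × 1657 g/m³ = 3446 kg/d.
Biomass synthesised: P_X = Y_obs × 3446 = 806.4 kg VSS/d.
R_O = Q·ΔS − 1.42 P_X = 3446 − 1145 = 2301 kg O₂/d.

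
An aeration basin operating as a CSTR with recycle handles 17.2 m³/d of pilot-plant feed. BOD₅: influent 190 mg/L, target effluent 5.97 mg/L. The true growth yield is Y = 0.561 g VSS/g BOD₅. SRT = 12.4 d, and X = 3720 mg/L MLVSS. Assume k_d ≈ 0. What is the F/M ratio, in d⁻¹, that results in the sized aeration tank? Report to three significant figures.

V·X = Y·Q·ΔS·θ_c gives V = 0.561 × 17.2 × (190 − 5.97) × 12.4 / 3720 = 5.919 m³.
Food-to-microorganism ratio F/M = Q S₀ / (V X) = 17.2 × 190 / (5.919 × 3720) = 0.1484 d⁻¹.

F/M ≈ 0.148 d⁻¹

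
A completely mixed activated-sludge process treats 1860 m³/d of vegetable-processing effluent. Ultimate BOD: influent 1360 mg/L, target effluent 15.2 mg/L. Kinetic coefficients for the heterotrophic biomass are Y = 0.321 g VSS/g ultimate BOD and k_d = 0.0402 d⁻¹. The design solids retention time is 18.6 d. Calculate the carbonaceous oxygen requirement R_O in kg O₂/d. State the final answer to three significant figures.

R_O ≈ 1850 kg O₂/d

Y_obs = Y / (1 + k_d θ_c) = 0.321 / (1 + 0.0402 × 18.6) = 0.321 / 1.748 = 0.1837.
Q·(S₀ − S) = 1860 × (1360 − 15.2) × 10⁻³ = 2501 kg/d removed.
P_X = Y_obs·Q·(S₀ − S) = 0.1837 × 2501 = 459.4 kg VSS/d.
Carbonaceous O₂ demand = substrate oxidised − cell-mass equivalent = 2501 − 1.42 × 459.4 = 1849 kg O₂/d.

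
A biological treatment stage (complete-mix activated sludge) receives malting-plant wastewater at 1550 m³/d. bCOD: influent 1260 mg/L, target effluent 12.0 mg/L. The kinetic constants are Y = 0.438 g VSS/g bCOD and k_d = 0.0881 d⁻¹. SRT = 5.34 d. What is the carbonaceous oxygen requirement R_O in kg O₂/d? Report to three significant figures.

R_O ≈ 1120 kg O₂/d

Correct the yield for decay: Y_obs = Y/(1 + k_d θ_c) = 0.438 / (1 + 0.0881 × 5.34) = 0.438 / 1.470 = 0.2979.
Q·(S₀ − S) = 1550 × (1260 − 12.0) × 10⁻³ = 1934 kg/d removed.
Biomass synthesised: P_X = Y_obs × 1934 = 576.2 kg VSS/d.
R_O = Q·(S₀ − S) − 1.42·P_X = 1934 − 1.42 × 576.2 = 1116 kg O₂/d.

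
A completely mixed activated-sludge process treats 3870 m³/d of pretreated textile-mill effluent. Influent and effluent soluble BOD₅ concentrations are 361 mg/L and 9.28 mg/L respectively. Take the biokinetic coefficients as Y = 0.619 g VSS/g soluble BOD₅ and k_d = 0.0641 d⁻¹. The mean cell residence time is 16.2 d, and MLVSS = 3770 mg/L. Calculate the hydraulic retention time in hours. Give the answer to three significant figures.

From the SRT design equation V = Y Q (S₀−S) θ_c / [X (1 + k_d θ_c)] = 0.619 × 3870 × (361 − 9.28) × 16.2 / [3770 × (1 + 0.0641 × 16.2)] = 1.36×10^7 / 7685 = 1776 m³.
Hydraulic retention time τ = V/Q = 1776 / 3870 = 0.4590 d = 11.01 h.

τ ≈ 11.0 h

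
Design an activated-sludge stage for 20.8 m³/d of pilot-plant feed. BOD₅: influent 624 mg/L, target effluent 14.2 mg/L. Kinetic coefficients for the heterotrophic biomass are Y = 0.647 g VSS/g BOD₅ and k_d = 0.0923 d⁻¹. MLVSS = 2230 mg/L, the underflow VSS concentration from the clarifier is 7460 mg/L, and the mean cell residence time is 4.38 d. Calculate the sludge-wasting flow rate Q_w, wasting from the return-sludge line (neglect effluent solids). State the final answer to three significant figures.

Q_w ≈ 0.783 m³/d

Steady-state biomass mass balance: V·X·(1 + k_d·θ_c) = Y·Q·(S₀ − S)·θ_c, so V = 0.647 × 20.8 × (624 − 14.2) × 4.38 / [2230 × (1 + 0.0923 × 4.38)] = 3.59×10^4 / 3132 = 11.48 m³.
Wasting from the return line (neglecting effluent solids): Q_w = V·X / (θ_c·X_r) = 11.48 × 2230 / (4.38 × 7460) = 0.7834 m³/d.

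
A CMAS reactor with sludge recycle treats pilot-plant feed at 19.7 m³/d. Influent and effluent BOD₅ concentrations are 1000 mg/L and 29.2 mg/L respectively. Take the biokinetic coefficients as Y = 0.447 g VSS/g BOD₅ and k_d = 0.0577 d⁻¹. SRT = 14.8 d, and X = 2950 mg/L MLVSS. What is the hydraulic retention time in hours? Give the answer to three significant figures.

Rearranging the biomass balance for a CMAS with decay, V = Y·Q·ΔS·θ_c / [X·(1+k_d θ_c)] = 0.447 × 19.7 × (1000 − 29.2) × 14.8 / [2950 × (1 + 0.0577 × 14.8)] = 1.27×10^5 / 5469 = 23.13 m³.
Hydraulic retention time τ = V/Q = 23.13 / 19.7 = 1.174 d = 28.18 h.

τ ≈ 28.2 h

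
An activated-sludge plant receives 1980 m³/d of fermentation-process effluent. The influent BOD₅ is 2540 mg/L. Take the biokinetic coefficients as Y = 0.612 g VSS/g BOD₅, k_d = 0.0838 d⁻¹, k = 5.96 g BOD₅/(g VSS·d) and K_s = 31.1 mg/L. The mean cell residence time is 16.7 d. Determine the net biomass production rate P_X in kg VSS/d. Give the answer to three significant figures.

For a completely mixed reactor with recycle the Lawrence–McCarty relation gives S = K_s·(1 + k_d·θ_c) / [θ_c·(Y·k − k_d) − 1] = 31.1 × (1 + 0.0838 × 16.7) / [16.7 × (0.612 × 5.96 − 0.0838) − 1] = 74.62 / 58.51 = 1.275 mg/L.
The observed yield is Y_obs = Y/(1 + k_d·θ_c) = 0.612 / (1 + 0.0838 × 16.7) = 0.612 / 2.399 = 0.2551 g VSS per g BOD₅ removed.
Substrate removed = Q·(S₀ − S) = 1980 m³/d × (2540 − 1.28) g/m³ = 5.03×10^6 g/d = 5027 kg/d.
P_X = Y_obs · Q(S₀ − S) = 0.2551 × 5027 = 1282 kg VSS/d.

P_X ≈ 1280 kg VSS/d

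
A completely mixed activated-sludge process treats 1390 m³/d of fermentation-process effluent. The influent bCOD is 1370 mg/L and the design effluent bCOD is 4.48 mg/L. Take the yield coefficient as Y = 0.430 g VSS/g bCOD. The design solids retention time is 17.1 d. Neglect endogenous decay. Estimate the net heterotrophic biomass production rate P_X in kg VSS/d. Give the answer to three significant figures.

P_X ≈ 816 kg VSS/d

No decay correction is needed, so Y_obs = Y = 0.430.
Mass of bCOD removed per day: Q(S₀ − S) = 1390 × 1366 g/m³ = 1898 kg/d.
P_X = Y_obs · Q(S₀ − S) = 0.4300 × 1898 = 816.2 kg VSS/d.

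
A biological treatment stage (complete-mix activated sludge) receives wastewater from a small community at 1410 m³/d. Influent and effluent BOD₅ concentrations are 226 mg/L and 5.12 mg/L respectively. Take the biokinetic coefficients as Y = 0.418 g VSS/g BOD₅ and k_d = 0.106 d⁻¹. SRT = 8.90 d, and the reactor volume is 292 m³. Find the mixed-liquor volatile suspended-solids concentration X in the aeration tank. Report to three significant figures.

From V·X·(1 + k_d·θ_c) = Y·Q·(S₀ − S)·θ_c: X = 0.418 × 1410 × (226 − 5.12) × 8.90 / [292 × (1 + 0.106 × 8.90)] = 2042 mg/L.

X ≈ 2040 mg/L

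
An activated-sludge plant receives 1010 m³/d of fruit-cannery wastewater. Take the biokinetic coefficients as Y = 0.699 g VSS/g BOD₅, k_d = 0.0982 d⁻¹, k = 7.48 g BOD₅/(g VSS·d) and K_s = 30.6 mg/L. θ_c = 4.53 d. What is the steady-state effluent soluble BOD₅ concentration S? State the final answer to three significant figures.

S ≈ 1.99 mg/L

For a completely mixed reactor with recycle the Lawrence–McCarty relation gives S = K_s·(1 + k_d·θ_c) / [θ_c·(Y·k − k_d) − 1] = 30.6 × (1 + 0.0982 × 4.53) / [4.53 × (0.699 × 7.48 − 0.0982) − 1] = 44.21 / 22.24 = 1.988 mg/L.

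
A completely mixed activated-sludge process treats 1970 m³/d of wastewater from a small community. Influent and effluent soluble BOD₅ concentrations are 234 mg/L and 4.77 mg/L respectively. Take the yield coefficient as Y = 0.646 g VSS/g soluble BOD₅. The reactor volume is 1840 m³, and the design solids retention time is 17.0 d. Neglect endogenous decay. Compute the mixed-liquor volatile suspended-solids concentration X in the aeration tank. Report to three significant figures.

X ≈ 2700 mg/L

From V·X = Y·Q·(S₀ − S)·θ_c (decay neglected): X = 0.646 × 1970 × (234 − 4.77) × 17.0 / 1840 = 2695 mg/L.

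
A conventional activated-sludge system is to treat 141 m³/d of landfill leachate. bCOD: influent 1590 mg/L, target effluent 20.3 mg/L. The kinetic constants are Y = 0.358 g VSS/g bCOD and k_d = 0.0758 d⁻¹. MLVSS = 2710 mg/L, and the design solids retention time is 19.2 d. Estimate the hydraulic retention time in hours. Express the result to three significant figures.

Steady-state biomass mass balance: V·X·(1 + k_d·θ_c) = Y·Q·(S₀ − S)·θ_c, so V = 0.358 × 141 × (1590 − 20.3) × 19.2 / [2710 × (1 + 0.0758 × 19.2)] = 1.52×10^6 / 6654 = 228.6 m³.
Hydraulic retention time τ = V/Q = 228.6 / 141 = 1.621 d = 38.92 h.

τ ≈ 38.9 h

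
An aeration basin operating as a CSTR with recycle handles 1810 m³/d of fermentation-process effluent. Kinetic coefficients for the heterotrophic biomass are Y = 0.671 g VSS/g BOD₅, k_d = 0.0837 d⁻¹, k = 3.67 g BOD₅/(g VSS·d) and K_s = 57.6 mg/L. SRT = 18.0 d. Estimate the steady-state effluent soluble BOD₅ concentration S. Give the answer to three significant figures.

S ≈ 3.45 mg/L

From the Monod/SRT balance for a CMAS, S = K_s·(1+k_d θ_c)/[θ_c·(Y k − k_d) − 1] = 57.6 × (1 + 0.0837 × 18.0) / [18.0 × (0.671 × 3.67 − 0.0837) − 1] = 144.4 / 41.82 = 3.452 mg/L.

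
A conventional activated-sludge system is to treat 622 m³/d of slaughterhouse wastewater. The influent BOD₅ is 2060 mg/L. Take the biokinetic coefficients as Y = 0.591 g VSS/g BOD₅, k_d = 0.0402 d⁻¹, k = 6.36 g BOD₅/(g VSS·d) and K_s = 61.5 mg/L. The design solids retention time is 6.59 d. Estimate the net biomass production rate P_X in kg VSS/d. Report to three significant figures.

For a completely mixed reactor with recycle the Lawrence–McCarty relation gives S = K_s·(1 + k_d·θ_c) / [θ_c·(Y·k − k_d) − 1] = 61.5 × (1 + 0.0402 × 6.59) / [6.59 × (0.591 × 6.36 − 0.0402) − 1] = 77.79 / 23.51 = 3.310 mg/L.
Y_obs = Y / (1 + k_d θ_c) = 0.591 / (1 + 0.0402 × 6.59) = 0.591 / 1.265 = 0.4672.
Mass of BOD₅ removed per day: Q(S₀ − S) = 622 × 2057 g/m³ = 1279 kg/d.
So the net sludge growth is P_X = 0.4672 × 1279 = 597.7 kg VSS/d.

P_X ≈ 598 kg VSS/d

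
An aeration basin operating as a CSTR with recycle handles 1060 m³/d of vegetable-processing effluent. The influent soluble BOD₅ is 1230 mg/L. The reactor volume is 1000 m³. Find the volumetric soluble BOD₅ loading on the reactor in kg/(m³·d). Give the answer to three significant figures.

L_v ≈ 1.30 kg soluble BOD₅/(m³·d)

Volumetric loading L_v = Q·S₀ / V = 1060 × 1230 g/m³ / 1000 m³ = 1304 g/(m³·d) = 1.304 kg soluble BOD₅/(m³·d).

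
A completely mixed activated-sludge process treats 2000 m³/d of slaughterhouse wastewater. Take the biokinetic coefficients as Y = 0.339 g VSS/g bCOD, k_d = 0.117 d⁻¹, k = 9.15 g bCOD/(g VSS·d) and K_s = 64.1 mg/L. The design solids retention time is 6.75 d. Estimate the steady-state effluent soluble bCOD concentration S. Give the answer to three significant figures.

S ≈ 5.99 mg/L

For a completely mixed reactor with recycle the Lawrence–McCarty relation gives S = K_s·(1 + k_d·θ_c) / [θ_c·(Y·k − k_d) − 1] = 64.1 × (1 + 0.117 × 6.75) / [6.75 × (0.339 × 9.15 − 0.117) − 1] = 114.7 / 19.15 = 5.991 mg/L.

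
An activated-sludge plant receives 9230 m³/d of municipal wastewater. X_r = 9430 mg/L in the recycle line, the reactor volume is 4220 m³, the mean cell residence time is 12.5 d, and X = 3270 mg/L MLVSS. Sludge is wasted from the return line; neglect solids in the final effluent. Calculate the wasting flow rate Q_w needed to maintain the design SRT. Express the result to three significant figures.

θ_c = V·X/(Q_w·X_r) when wasting from the recycle, so Q_w = V·X/(θ_c·X_r) = 4220 × 3270 / (12.5 × 9430) = 117.1 m³/d.

Q_w ≈ 117 m³/d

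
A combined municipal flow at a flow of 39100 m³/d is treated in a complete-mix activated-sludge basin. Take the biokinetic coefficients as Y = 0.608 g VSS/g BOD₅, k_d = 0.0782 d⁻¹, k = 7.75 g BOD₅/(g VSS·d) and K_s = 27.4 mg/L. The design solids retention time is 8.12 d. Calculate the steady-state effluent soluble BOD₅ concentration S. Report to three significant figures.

S ≈ 1.22 mg/L

Effluent substrate depends only on kinetics and SRT: S = K_s(1 + k_d θ_c) / [θ_c(Yk − k_d) − 1] = 27.4 × (1 + 0.0782 × 8.12) / [8.12 × (0.608 × 7.75 − 0.0782) − 1] = 44.80 / 36.63 = 1.223 mg/L.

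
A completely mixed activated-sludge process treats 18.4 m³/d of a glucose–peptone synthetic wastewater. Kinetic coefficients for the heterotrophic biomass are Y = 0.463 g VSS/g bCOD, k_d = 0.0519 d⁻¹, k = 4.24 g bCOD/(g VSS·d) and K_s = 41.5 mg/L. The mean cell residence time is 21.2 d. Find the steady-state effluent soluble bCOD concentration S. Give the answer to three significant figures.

For a completely mixed reactor with recycle the Lawrence–McCarty relation gives S = K_s·(1 + k_d·θ_c) / [θ_c·(Y·k − k_d) − 1] = 41.5 × (1 + 0.0519 × 21.2) / [21.2 × (0.463 × 4.24 − 0.0519) − 1] = 87.16 / 39.52 = 2.206 mg/L.

S ≈ 2.21 mg/L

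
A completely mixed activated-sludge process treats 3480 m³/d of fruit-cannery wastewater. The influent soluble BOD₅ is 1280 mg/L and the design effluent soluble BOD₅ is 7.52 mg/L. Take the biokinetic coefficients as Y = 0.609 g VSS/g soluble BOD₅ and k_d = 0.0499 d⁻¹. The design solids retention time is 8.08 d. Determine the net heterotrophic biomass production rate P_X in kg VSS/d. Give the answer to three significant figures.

Y_obs = Y / (1 + k_d θ_c) = 0.609 / (1 + 0.0499 × 8.08) = 0.609 / 1.403 = 0.4340.
Q·(S₀ − S) = 3480 × (1280 − 7.52) × 10⁻³ = 4428 kg/d removed.
Biomass produced: P_X = Y_obs·Q·ΔS = 0.4340 × 4428 ≈ 1922 kg VSS/d.

P_X ≈ 1920 kg VSS/d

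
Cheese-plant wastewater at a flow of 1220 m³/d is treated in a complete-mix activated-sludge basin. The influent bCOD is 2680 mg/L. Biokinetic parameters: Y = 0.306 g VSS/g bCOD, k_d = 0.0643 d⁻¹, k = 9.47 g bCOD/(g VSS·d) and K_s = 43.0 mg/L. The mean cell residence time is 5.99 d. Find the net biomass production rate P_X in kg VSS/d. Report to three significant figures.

P_X ≈ 721 kg VSS/d

For a completely mixed reactor with recycle the Lawrence–McCarty relation gives S = K_s·(1 + k_d·θ_c) / [θ_c·(Y·k − k_d) − 1] = 43.0 × (1 + 0.0643 × 5.99) / [5.99 × (0.306 × 9.47 − 0.0643) − 1] = 59.56 / 15.97 = 3.729 mg/L.
Correct the yield for decay: Y_obs = Y/(1 + k_d θ_c) = 0.306 / (1 + 0.0643 × 5.99) = 0.306 / 1.385 = 0.2209.
Substrate removed = Q·(S₀ − S) = 1220 m³/d × (2680 − 3.73) g/m³ = 3.27×10^6 g/d = 3265 kg/d.
Biomass produced: P_X = Y_obs·Q·ΔS = 0.2209 × 3265 ≈ 721.3 kg VSS/d.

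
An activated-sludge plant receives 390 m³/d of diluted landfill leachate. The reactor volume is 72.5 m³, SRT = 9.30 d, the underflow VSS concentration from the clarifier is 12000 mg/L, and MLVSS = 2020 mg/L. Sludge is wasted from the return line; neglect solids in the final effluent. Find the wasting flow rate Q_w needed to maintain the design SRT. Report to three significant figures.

Q_w = (V·X)/(θ_c X_r) = 72.50 × 2020 / (9.30 × 12000) = 1.312 m³/d.

Q_w ≈ 1.31 m³/d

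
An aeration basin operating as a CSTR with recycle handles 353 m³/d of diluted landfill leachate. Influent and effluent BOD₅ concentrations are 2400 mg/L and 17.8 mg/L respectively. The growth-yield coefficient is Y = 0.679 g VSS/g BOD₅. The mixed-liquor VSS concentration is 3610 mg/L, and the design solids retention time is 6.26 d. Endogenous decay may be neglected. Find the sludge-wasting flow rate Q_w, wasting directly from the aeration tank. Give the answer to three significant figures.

Q_w ≈ 158 m³/d

Biomass mass balance (decay neglected): V·X = Y·Q·(S₀ − S)·θ_c, so V = 0.679 × 353 × (2400 − 17.8) × 6.26 / 3610 = 990.1 m³.
Wasting from the aeration tank: Q_w = V / θ_c = 990.1 / 6.26 = 158.2 m³/d.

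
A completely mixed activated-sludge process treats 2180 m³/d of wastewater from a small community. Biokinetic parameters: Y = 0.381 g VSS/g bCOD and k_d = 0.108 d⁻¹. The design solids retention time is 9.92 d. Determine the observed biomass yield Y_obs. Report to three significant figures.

Y_obs ≈ 0.184 g VSS/g bCOD

Observed yield with endogenous decay: Y_obs = Y / (1 + k_d·θ_c) = 0.381 / (1 + 0.108 × 9.92) = 0.381 / 2.071 = 0.1839 g VSS/g bCOD.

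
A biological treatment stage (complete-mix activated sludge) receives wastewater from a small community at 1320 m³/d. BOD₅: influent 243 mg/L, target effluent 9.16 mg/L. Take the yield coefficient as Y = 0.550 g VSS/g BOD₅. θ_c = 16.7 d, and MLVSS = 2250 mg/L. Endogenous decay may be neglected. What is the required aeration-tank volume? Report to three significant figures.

With k_d = 0 the design equation reduces to V = Y Q (S₀−S) θ_c / X = 0.550 × 1320 × (243 − 9.16) × 16.7 / 2250 = 1260 m³.

V ≈ 1260 m³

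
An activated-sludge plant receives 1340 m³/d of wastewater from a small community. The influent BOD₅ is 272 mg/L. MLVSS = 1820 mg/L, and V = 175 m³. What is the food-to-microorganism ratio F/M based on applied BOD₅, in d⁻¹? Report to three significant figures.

F/M ≈ 1.14 d⁻¹

F/M = applied load / biomass = Q·S₀/(V·X) = 1340 × 272 / (175.0 × 1820) = 1.144 d⁻¹.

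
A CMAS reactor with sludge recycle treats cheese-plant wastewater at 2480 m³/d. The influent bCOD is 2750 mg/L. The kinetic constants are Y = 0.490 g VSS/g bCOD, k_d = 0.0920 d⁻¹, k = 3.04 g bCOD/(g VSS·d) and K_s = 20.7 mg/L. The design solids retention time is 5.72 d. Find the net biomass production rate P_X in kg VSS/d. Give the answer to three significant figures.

For a completely mixed reactor with recycle the Lawrence–McCarty relation gives S = K_s·(1 + k_d·θ_c) / [θ_c·(Y·k − k_d) − 1] = 20.7 × (1 + 0.0920 × 5.72) / [5.72 × (0.490 × 3.04 − 0.0920) − 1] = 31.59 / 6.994 = 4.517 mg/L.
Correct the yield for decay: Y_obs = Y/(1 + k_d θ_c) = 0.490 / (1 + 0.0920 × 5.72) = 0.490 / 1.526 = 0.3211.
Q·(S₀ − S) = 2480 × (2750 − 4.52) × 10⁻³ = 6809 kg/d removed.
Biomass produced: P_X = Y_obs·Q·ΔS = 0.3211 × 6809 ≈ 2186 kg VSS/d.

P_X ≈ 2190 kg VSS/d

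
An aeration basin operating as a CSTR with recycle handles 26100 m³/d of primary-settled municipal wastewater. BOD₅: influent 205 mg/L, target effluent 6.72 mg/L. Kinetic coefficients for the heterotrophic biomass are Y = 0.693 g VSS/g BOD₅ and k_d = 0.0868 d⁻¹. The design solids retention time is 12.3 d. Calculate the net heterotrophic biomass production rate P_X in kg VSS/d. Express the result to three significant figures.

P_X ≈ 1730 kg VSS/d

The observed yield is Y_obs = Y/(1 + k_d·θ_c) = 0.693 / (1 + 0.0868 × 12.3) = 0.693 / 2.068 = 0.3352 g VSS per g BOD₅ removed.
Mass of BOD₅ removed per day: Q(S₀ − S) = 26100 × 198.3 g/m³ = 5175 kg/d.
So the net sludge growth is P_X = 0.3352 × 5175 = 1735 kg VSS/d.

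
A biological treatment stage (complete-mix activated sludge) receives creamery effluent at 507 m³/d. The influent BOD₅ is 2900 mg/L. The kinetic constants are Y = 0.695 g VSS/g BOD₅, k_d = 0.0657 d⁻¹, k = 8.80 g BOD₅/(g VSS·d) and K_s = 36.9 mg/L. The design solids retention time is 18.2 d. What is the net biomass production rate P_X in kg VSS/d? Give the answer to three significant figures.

For a completely mixed reactor with recycle the Lawrence–McCarty relation gives S = K_s·(1 + k_d·θ_c) / [θ_c·(Y·k − k_d) − 1] = 36.9 × (1 + 0.0657 × 18.2) / [18.2 × (0.695 × 8.80 − 0.0657) − 1] = 81.02 / 109.1 = 0.7425 mg/L.
Y_obs = Y / (1 + k_d θ_c) = 0.695 / (1 + 0.0657 × 18.2) = 0.695 / 2.196 = 0.3165.
Q·(S₀ − S) = 507 × (2900 − 0.743) × 10⁻³ = 1470 kg/d removed.
So the net sludge growth is P_X = 0.3165 × 1470 = 465.3 kg VSS/d.

P_X ≈ 465 kg VSS/d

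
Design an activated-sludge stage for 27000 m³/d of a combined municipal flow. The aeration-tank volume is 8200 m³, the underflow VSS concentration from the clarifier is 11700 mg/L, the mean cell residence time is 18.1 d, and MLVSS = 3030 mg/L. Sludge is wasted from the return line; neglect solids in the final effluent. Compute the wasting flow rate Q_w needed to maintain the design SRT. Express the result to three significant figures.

Q_w ≈ 117 m³/d

θ_c = V·X/(Q_w·X_r) when wasting from the recycle, so Q_w = V·X/(θ_c·X_r) = 8200 × 3030 / (18.1 × 11700) = 117.3 m³/d.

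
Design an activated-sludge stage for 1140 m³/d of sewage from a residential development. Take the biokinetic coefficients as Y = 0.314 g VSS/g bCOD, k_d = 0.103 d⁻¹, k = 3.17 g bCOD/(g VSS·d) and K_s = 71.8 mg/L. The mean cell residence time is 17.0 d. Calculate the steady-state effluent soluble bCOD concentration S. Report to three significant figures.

From the Monod/SRT balance for a CMAS, S = K_s·(1+k_d θ_c)/[θ_c·(Y k − k_d) − 1] = 71.8 × (1 + 0.103 × 17.0) / [17.0 × (0.314 × 3.17 − 0.103) − 1] = 197.5 / 14.17 = 13.94 mg/L.

S ≈ 13.9 mg/L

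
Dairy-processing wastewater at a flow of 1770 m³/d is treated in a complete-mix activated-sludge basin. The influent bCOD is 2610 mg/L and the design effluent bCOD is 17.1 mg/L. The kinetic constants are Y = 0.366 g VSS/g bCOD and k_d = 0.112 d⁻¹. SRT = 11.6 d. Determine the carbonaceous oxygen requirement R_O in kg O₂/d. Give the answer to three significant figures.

Correct the yield for decay: Y_obs = Y/(1 + k_d θ_c) = 0.366 / (1 + 0.112 × 11.6) = 0.366 / 2.299 = 0.1592.
ΔS = 2610 − 17.1 = 2593 mg/L, so the substrate removal rate is 1770 × 2593/1000 = 4589 kg bCOD/d.
P_X = Y_obs·Q·(S₀ − S) = 0.1592 × 4589 = 730.6 kg VSS/d.
Carbonaceous O₂ demand = substrate oxidised − cell-mass equivalent = 4589 − 1.42 × 730.6 = 3552 kg O₂/d.

R_O ≈ 3550 kg O₂/d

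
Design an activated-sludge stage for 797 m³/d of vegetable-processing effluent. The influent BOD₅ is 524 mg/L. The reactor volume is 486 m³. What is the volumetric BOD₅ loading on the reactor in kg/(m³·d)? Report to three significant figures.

L_v ≈ 0.859 kg BOD₅/(m³·d)

Applied BOD₅ load per unit volume = Q·S₀/V = (797 × 524/1000)/486.0 = 0.8593 kg BOD₅·m⁻³·d⁻¹.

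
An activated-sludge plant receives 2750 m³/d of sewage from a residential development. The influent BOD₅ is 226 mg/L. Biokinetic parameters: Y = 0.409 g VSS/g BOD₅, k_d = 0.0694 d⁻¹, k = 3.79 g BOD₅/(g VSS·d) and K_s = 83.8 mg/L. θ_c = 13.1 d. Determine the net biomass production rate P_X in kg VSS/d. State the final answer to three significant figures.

Effluent substrate depends only on kinetics and SRT: S = K_s(1 + k_d θ_c) / [θ_c(Yk − k_d) − 1] = 83.8 × (1 + 0.0694 × 13.1) / [13.1 × (0.409 × 3.79 − 0.0694) − 1] = 160.0 / 18.40 = 8.696 mg/L.
Correct the yield for decay: Y_obs = Y/(1 + k_d θ_c) = 0.409 / (1 + 0.0694 × 13.1) = 0.409 / 1.909 = 0.2142.
Mass of BOD₅ removed per day: Q(S₀ − S) = 2750 × 217.3 g/m³ = 597.6 kg/d.
Net biomass production P_X = Y_obs × Q·(S₀ − S) = 0.2142 × 597.6 = 128.0 kg VSS/d.

P_X ≈ 128 kg VSS/d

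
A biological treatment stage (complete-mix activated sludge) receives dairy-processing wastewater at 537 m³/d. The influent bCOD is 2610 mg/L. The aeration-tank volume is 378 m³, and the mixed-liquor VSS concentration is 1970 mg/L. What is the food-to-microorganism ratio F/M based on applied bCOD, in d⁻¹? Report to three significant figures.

F/M ≈ 1.88 d⁻¹

F/M = applied load / biomass = Q·S₀/(V·X) = 537 × 2610 / (378.0 × 1970) = 1.882 d⁻¹.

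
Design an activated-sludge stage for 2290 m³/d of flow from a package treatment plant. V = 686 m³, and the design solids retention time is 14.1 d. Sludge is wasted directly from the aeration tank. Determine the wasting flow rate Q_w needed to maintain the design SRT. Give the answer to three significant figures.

Wasting from the aeration tank: Q_w = V / θ_c = 686.0 / 14.1 = 48.65 m³/d.

Q_w ≈ 48.7 m³/d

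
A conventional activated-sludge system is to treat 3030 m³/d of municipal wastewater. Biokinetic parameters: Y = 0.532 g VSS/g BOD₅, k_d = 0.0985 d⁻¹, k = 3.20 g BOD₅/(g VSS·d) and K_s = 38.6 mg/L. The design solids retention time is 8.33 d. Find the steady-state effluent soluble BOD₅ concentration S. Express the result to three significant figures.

S ≈ 5.69 mg/L

Effluent substrate depends only on kinetics and SRT: S = K_s(1 + k_d θ_c) / [θ_c(Yk − k_d) − 1] = 38.6 × (1 + 0.0985 × 8.33) / [8.33 × (0.532 × 3.20 − 0.0985) − 1] = 70.27 / 12.36 = 5.685 mg/L.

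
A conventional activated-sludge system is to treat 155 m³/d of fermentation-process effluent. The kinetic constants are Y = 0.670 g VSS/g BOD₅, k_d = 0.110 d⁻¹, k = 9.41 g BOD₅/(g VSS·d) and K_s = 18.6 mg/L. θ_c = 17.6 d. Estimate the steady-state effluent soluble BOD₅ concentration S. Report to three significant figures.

S ≈ 0.506 mg/L

For a completely mixed reactor with recycle the Lawrence–McCarty relation gives S = K_s·(1 + k_d·θ_c) / [θ_c·(Y·k − k_d) − 1] = 18.6 × (1 + 0.110 × 17.6) / [17.6 × (0.670 × 9.41 − 0.110) − 1] = 54.61 / 108.0 = 0.5055 mg/L.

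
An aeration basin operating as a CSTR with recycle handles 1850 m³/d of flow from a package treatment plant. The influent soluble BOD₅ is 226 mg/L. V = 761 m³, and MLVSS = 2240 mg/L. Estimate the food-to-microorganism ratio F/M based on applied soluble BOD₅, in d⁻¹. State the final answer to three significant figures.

F/M ≈ 0.245 d⁻¹

F/M = applied load / biomass = Q·S₀/(V·X) = 1850 × 226 / (761.0 × 2240) = 0.2453 d⁻¹.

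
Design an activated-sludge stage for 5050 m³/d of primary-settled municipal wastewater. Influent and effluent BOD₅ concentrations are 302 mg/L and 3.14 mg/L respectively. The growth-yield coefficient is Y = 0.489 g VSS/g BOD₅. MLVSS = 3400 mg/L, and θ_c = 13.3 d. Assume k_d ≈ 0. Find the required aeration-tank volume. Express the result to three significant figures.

V ≈ 2890 m³

V·X = Y·Q·ΔS·θ_c gives V = 0.489 × 5050 × (302 − 3.14) × 13.3 / 3400 = 2887 m³.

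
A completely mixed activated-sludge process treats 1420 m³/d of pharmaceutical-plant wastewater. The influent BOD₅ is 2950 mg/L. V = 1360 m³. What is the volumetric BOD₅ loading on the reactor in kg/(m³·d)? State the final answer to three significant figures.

L_v = Q S₀ / V = 1420 × 2950 × 10⁻³ / 1360 = 3.080 kg/(m³·d).

L_v ≈ 3.08 kg BOD₅/(m³·d)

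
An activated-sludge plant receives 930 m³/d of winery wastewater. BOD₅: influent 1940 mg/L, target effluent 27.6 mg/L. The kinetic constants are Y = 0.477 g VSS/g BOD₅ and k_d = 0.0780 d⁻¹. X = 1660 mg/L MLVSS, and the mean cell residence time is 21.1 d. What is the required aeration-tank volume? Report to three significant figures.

V ≈ 4080 m³

From the SRT design equation V = Y Q (S₀−S) θ_c / [X (1 + k_d θ_c)] = 0.477 × 930 × (1940 − 27.6) × 21.1 / [1660 × (1 + 0.0780 × 21.1)] = 1.79×10^7 / 4392 = 4076 m³.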